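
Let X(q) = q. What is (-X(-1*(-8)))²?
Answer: 64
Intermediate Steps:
(-X(-1*(-8)))² = (-(-1)*(-8))² = (-1*8)² = (-8)² = 64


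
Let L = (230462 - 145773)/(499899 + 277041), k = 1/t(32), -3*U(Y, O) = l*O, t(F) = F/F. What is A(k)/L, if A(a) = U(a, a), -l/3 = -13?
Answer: -10100220/84689 ≈ -119.26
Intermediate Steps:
t(F) = 1
l = 39 (l = -3*(-13) = 39)
U(Y, O) = -13*O
k = 1 (k = 1/1 = 1)
L = 84689/776940 ≈ 0.10900
A(a) = -13*a
A(k)/L = (-13*1)/(84689/776940) = -13*776940/84689 = -10100220/84689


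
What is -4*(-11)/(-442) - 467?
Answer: -103229/221 ≈ -467.10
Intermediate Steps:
-4*(-11)/(-442) - 467 = 44*(-1/442) - 467 = -22/221 - 467 = -103229/221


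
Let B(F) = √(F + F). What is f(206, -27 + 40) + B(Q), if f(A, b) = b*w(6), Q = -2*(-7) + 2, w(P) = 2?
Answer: 26 + 4*√2 ≈ 31.657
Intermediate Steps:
Q = 16 (Q = 14 + 2 = 16)
f(A, b) = 2*b (f(A, b) = b*2 = 2*b)
B(F) = √2*√F (B(F) = √(2*F) = √2*√F)
f(206, -27 + 40) + B(Q) = 2*(-27 + 40) + √2*√16 = 2*13 + √2*4 = 26 + 4*√2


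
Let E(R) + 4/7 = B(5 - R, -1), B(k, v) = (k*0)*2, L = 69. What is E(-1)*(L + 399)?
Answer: -1872/7 ≈ -267.43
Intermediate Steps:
B(k, v) = 0 (B(k, v) = 0*2 = 0)
E(R) = -4/7 (E(R) = -4/7 + 0 = -4/7)
E(-1)*(L + 399) = -4*(69 + 399)/7 = -4/7*468 = -1872/7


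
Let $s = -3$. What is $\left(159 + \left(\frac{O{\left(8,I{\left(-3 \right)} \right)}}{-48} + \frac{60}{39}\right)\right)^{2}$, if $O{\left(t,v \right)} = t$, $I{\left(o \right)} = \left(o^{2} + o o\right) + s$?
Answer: $\frac{156475081}{6084} \approx 25719.0$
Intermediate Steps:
$I{\left(o \right)} = -3 + 2 o^{2}$ ($I{\left(o \right)} = \left(o^{2} + o o\right) - 3 = \left(o^{2} + o^{2}\right) - 3 = 2 o^{2} - 3 = -3 + 2 o^{2}$)
$\left(159 + \left(\frac{O{\left(8,I{\left(-3 \right)} \right)}}{-48} + \frac{60}{39}\right)\right)^{2} = \left(159 + \left(\frac{8}{-48} + \frac{60}{39}\right)\right)^{2} = \left(159 + \left(8 \left(- \frac{1}{48}\right) + 60 \cdot \frac{1}{39}\right)\right)^{2} = \left(159 + \left(- \frac{1}{6} + \frac{20}{13}\right)\right)^{2} = \left(159 + \frac{107}{78}\right)^{2} = \left(\frac{12509}{78}\right)^{2} = \frac{156475081}{6084}$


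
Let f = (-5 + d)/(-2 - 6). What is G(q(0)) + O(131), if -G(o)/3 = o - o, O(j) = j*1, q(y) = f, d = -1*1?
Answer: 131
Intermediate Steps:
d = -1
f = ¾ (f = (-5 - 1)/(-2 - 6) = -6/(-8) = -6*(-⅛) = ¾ ≈ 0.75000)
q(y) = ¾
O(j) = j
G(o) = 0 (G(o) = -3*(o - o) = -3*0 = 0)
G(q(0)) + O(131) = 0 + 131 = 131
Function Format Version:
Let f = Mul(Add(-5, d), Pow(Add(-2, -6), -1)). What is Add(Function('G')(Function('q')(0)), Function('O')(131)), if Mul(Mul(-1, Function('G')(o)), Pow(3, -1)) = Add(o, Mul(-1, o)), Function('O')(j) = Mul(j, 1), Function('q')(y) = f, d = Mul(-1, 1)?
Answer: 131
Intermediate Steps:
d = -1
f = Rational(3, 4) (f = Mul(Add(-5, -1), Pow(Add(-2, -6), -1)) = Mul(-6, Pow(-8, -1)) = Mul(-6, Rational(-1, 8)) = Rational(3, 4) ≈ 0.75000)
Function('q')(y) = Rational(3, 4)
Function('O')(j) = j
Function('G')(o) = 0 (Function('G')(o) = Mul(-3, Add(o, Mul(-1, o))) = Mul(-3, 0) = 0)
Add(Function('G')(Function('q')(0)), Function('O')(131)) = Add(0, 131) = 131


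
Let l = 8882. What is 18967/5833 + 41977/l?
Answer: 413316735/51808706 ≈ 7.9777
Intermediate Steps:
18967/5833 + 41977/l = 18967/5833 + 41977/8882 = 413316735/51808706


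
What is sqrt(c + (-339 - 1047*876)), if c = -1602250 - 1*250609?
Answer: I*sqrt(2770370) ≈ 1664.4*I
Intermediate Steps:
c = -1852859 (c = -1602250 - 250609 = -1852859)
sqrt(c + (-339 - 1047*876)) = sqrt(-1852859 + (-339 - 1047*876)) = sqrt(-1852859 + (-339 - 917172)) = sqrt(-1852859 - 917511) = sqrt(-2770370) = I*sqrt(2770370)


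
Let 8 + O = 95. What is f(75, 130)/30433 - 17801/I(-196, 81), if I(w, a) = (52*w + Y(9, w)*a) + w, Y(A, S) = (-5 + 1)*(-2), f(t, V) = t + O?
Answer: 543315713/296417420 ≈ 1.8329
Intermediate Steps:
O = 87 (O = -8 + 95 = 87)
f(t, V) = 87 + t (f(t, V) = t + 87 = 87 + t)
Y(A, S) = 8 (Y(A, S) = -4*(-2) = 8)
I(w, a) = 8*a + 53*w (I(w, a) = (52*w + 8*a) + w = (8*a + 52*w) + w = 8*a + 53*w)
f(75, 130)/30433 - 17801/I(-196, 81) = (87 + 75)/30433 - 17801/(8*81 + 53*(-196)) = 162*(1/30433) - 17801/(648 - 10388) = 162/30433 - 17801/(-9740) = 162/30433 - 17801*(-1/9740) = 162/30433 + 17801/9740 = 543315713/296417420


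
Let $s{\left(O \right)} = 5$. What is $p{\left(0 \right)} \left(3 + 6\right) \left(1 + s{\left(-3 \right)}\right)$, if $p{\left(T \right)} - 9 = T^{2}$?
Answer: $486$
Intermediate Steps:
$p{\left(T \right)} = 9 + T^{2}$
$p{\left(0 \right)} \left(3 + 6\right) \left(1 + s{\left(-3 \right)}\right) = \left(9 + 0^{2}\right) \left(3 + 6\right) \left(1 + 5\right) = \left(9 + 0\right) 9 \cdot 6 = 9 \cdot 54 = 486$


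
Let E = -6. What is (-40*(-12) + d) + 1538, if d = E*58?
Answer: 1670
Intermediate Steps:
d = -348 (d = -6*58 = -348)
(-40*(-12) + d) + 1538 = (-40*(-12) - 348) + 1538 = (480 - 348) + 1538 = 132 + 1538 = 1670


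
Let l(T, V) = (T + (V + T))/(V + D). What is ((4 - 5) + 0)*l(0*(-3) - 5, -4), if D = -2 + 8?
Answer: 7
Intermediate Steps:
D = 6
l(T, V) = (V + 2*T)/(6 + V) (l(T, V) = (T + (V + T))/(V + 6) = (T + (T + V))/(6 + V) = (V + 2*T)/(6 + V))
((4 - 5) + 0)*l(0*(-3) - 5, -4) = ((4 - 5) + 0)*((-4 + 2*(0*(-3) - 5))/(6 - 4)) = (-1 + 0)*((-4 + 2*(0 - 5))/2) = -(-4 + 2*(-5))/2 = -(-4 - 10)/2 = -(-14)/2 = -1*(-7) = 7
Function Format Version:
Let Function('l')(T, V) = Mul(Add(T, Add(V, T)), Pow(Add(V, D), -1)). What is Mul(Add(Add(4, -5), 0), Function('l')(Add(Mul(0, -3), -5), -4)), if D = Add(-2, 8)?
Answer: 7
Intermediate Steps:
D = 6
Function('l')(T, V) = Mul(Pow(Add(6, V), -1), Add(V, Mul(2, T))) (Function('l')(T, V) = Mul(Add(T, Add(V, T)), Pow(Add(V, 6), -1)) = Mul(Add(T, Add(T, V)), Pow(Add(6, V), -1)) = Mul(Add(V, Mul(2, T)), Pow(Add(6, V), -1)) = Mul(Pow(Add(6, V), -1), Add(V, Mul(2, T))))
Mul(Add(Add(4, -5), 0), Function('l')(Add(Mul(0, -3), -5), -4)) = Mul(Add(Add(4, -5), 0), Mul(Pow(Add(6, -4), -1), Add(-4, Mul(2, Add(Mul(0, -3), -5))))) = Mul(Add(-1, 0), Mul(Pow(2, -1), Add(-4, Mul(2, Add(0, -5))))) = Mul(-1, Mul(Rational(1, 2), Add(-4, Mul(2, -5)))) = Mul(-1, Mul(Rational(1, 2), Add(-4, -10))) = Mul(-1, Mul(Rational(1, 2), -14)) = Mul(-1, -7) = 7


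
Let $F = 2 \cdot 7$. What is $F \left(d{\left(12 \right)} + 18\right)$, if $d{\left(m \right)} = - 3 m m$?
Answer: $-5796$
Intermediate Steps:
$F = 14$
$d{\left(m \right)} = - 3 m^{2}$
$F \left(d{\left(12 \right)} + 18\right) = 14 \left(- 3 \cdot 12^{2} + 18\right) = 14 \left(\left(-3\right) 144 + 18\right) = 14 \left(-432 + 18\right) = 14 \left(-414\right) = -5796$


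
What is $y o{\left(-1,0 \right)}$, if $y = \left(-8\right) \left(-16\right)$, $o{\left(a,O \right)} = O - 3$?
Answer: $-384$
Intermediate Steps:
$o{\left(a,O \right)} = -3 + O$
$y = 128$
$y o{\left(-1,0 \right)} = 128 \left(-3 + 0\right) = 128 \left(-3\right) = -384$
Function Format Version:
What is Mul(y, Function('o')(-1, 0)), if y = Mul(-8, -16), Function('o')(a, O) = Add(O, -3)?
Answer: -384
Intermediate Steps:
Function('o')(a, O) = Add(-3, O)
y = 128
Mul(y, Function('o')(-1, 0)) = Mul(128, Add(-3, 0)) = Mul(128, -3) = -384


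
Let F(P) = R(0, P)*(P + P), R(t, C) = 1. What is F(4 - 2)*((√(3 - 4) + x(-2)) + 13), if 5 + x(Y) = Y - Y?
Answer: 32 + 4*I ≈ 32.0 + 4.0*I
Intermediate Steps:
x(Y) = -5 (x(Y) = -5 + (Y - Y) = -5 + 0 = -5)
F(P) = 2*P (F(P) = 1*(P + P) = 1*(2*P) = 2*P)
F(4 - 2)*((√(3 - 4) + x(-2)) + 13) = (2*(4 - 2))*((√(3 - 4) - 5) + 13) = (2*2)*((√(-1) - 5) + 13) = 4*((I - 5) + 13) = 4*((-5 + I) + 13) = 4*(8 + I) = 32 + 4*I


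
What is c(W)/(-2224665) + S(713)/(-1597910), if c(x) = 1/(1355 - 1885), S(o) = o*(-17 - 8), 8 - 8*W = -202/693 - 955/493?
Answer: 1050848400958/94202582928975 ≈ 0.011155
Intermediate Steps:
W = 3494593/2733192 (W = 1 - (-202/693 - 955/493)/8 = 1 - ⅛*(-761401/341649) = 1 + 761401/2733192 = 3494593/2733192 ≈ 1.2786)
S(o) = -25*o (S(o) = o*(-25) = -25*o)
c(x) = -1/530 (c(x) = 1/(-530) = -1/530)
c(W)/(-2224665) + S(713)/(-1597910) = -1/530/(-2224665) - 25*713/(-1597910) = -1/530*(-1/2224665) - 17825*(-1/1597910) = 1/1179072450 + 3565/319582 = 1050848400958/94202582928975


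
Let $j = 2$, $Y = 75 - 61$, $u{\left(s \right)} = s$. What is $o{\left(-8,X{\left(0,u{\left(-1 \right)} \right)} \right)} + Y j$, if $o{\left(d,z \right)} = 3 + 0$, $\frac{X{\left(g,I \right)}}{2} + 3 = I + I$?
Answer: $31$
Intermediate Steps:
$X{\left(g,I \right)} = -6 + 4 I$ ($X{\left(g,I \right)} = -6 + 2 \left(I + I\right) = -6 + 2 \cdot 2 I = -6 + 4 I$)
$o{\left(d,z \right)} = 3$
$Y = 14$ ($Y = 75 - 61 = 14$)
$o{\left(-8,X{\left(0,u{\left(-1 \right)} \right)} \right)} + Y j = 3 + 14 \cdot 2 = 3 + 28 = 31$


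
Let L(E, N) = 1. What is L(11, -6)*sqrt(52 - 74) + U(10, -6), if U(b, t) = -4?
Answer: -4 + I*sqrt(22) ≈ -4.0 + 4.6904*I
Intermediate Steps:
L(11, -6)*sqrt(52 - 74) + U(10, -6) = 1*sqrt(52 - 74) - 4 = 1*sqrt(-22) - 4 = 1*(I*sqrt(22)) - 4 = I*sqrt(22) - 4 = -4 + I*sqrt(22)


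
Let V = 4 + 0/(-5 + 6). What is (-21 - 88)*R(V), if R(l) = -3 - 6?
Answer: 981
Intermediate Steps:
V = 4 (V = 4 + 0/1 = 4 + 1*0 = 4 + 0 = 4)
R(l) = -9
(-21 - 88)*R(V) = (-21 - 88)*(-9) = -109*(-9) = 981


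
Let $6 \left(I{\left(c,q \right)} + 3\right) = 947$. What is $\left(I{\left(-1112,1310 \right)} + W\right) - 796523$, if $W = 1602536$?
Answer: $\frac{4837007}{6} \approx 8.0617 \cdot 10^{5}$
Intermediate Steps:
$I{\left(c,q \right)} = \frac{929}{6}$ ($I{\left(c,q \right)} = -3 + \frac{1}{6} \cdot 947 = -3 + \frac{947}{6} = \frac{929}{6}$)
$\left(I{\left(-1112,1310 \right)} + W\right) - 796523 = \left(\frac{929}{6} + 1602536\right) - 796523 = \frac{9616145}{6} - 796523 = \frac{4837007}{6}$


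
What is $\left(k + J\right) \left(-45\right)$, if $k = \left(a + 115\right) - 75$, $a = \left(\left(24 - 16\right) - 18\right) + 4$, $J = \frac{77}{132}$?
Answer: $- \frac{6225}{4} \approx -1556.3$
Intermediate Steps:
$J = \frac{7}{12}$ ($J = 77 \cdot \frac{1}{132} = \frac{7}{12} \approx 0.58333$)
$a = -6$ ($a = \left(8 - 18\right) + 4 = -10 + 4 = -6$)
$k = 34$ ($k = \left(-6 + 115\right) - 75 = 109 - 75 = 34$)
$\left(k + J\right) \left(-45\right) = \left(34 + \frac{7}{12}\right) \left(-45\right) = \frac{415}{12} \left(-45\right) = - \frac{6225}{4}$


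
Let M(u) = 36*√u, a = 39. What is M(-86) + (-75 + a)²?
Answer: 1296 + 36*I*√86 ≈ 1296.0 + 333.85*I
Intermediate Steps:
M(-86) + (-75 + a)² = 36*√(-86) + (-75 + 39)² = 36*(I*√86) + (-36)² = 36*I*√86 + 1296 = 1296 + 36*I*√86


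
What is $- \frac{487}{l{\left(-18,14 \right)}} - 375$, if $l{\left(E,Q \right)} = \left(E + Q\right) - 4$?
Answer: $- \frac{2513}{8} \approx -314.13$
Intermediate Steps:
$l{\left(E,Q \right)} = -4 + E + Q$
$- \frac{487}{l{\left(-18,14 \right)}} - 375 = - \frac{487}{-4 - 18 + 14} - 375 = - \frac{487}{-8} - 375 = \left(-487\right) \left(- \frac{1}{8}\right) - 375 = \frac{487}{8} - 375 = - \frac{2513}{8}$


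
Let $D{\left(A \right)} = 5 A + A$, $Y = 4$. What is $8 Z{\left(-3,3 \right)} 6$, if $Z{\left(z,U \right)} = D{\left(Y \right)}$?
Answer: $1152$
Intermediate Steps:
$D{\left(A \right)} = 6 A$
$Z{\left(z,U \right)} = 24$ ($Z{\left(z,U \right)} = 6 \cdot 4 = 24$)
$8 Z{\left(-3,3 \right)} 6 = 8 \cdot 24 \cdot 6 = 192 \cdot 6 = 1152$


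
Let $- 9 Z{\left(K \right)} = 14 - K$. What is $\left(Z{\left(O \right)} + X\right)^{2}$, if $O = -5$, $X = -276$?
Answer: $\frac{6265009}{81} \approx 77346.0$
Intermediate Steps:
$Z{\left(K \right)} = - \frac{14}{9} + \frac{K}{9}$ ($Z{\left(K \right)} = - \frac{14 - K}{9} = - \frac{14}{9} + \frac{K}{9}$)
$\left(Z{\left(O \right)} + X\right)^{2} = \left(\left(- \frac{14}{9} + \frac{1}{9} \left(-5\right)\right) - 276\right)^{2} = \left(\left(- \frac{14}{9} - \frac{5}{9}\right) - 276\right)^{2} = \left(- \frac{19}{9} - 276\right)^{2} = \left(- \frac{2503}{9}\right)^{2} = \frac{6265009}{81}$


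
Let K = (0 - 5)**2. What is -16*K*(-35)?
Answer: 14000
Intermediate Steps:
K = 25 (K = (-5)**2 = 25)
-16*K*(-35) = -16*25*(-35) = -400*(-35) = 14000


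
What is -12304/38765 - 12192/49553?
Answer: -1082322992/1920922045 ≈ -0.56344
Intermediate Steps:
-12304/38765 - 12192/49553 = -1082322992/1920922045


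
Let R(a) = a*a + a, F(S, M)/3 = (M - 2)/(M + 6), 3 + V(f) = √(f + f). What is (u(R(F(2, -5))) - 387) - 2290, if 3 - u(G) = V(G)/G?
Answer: -374359/140 - √210/210 ≈ -2674.1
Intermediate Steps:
V(f) = -3 + √2*√f (V(f) = -3 + √(f + f) = -3 + √(2*f) = -3 + √2*√f)
F(S, M) = 3*(-2 + M)/(6 + M) (F(S, M) = 3*((M - 2)/(M + 6)) = 3*((-2 + M)/(6 + M)) = 3*(-2 + M)/(6 + M))
R(a) = a + a² (R(a) = a² + a = a + a²)
u(G) = 3 - (-3 + √2*√G)/G
(u(R(F(2, -5))) - 387) - 2290 = ((3 + 3/(((3*(-2 - 5)/(6 - 5))*(1 + 3*(-2 - 5)/(6 - 5)))) - √2/√((3*(-2 - 5)/(6 - 5))*(1 + 3*(-2 - 5)/(6 - 5)))) - 387) - 2290 = ((3 + 3/(((3*(-7)/1)*(1 + 3*(-7)/1))) - √2/√((3*(-7)/1)*(1 + 3*(-7)/1))) - 387) - 2290 = ((3 + 3/(((3*1*(-7))*(1 + 3*1*(-7)))) - √2/√((3*1*(-7))*(1 + 3*1*(-7)))) - 387) - 2290 = ((3 + 3/((-21*(1 - 21))) - √2/√(-21*(1 - 21))) - 387) - 2290 = ((3 + 3/((-21*(-20))) - √2/√(-21*(-20))) - 387) - 2290 = ((3 + 3/420 - √2/√420) - 387) - 2290 = ((3 + 3*(1/420) - √2*√105/210) - 387) - 2290 = ((3 + 1/140 - √210/210) - 387) - 2290 = ((421/140 - √210/210) - 387) - 2290 = (-53759/140 - √210/210) - 2290 = -374359/140 - √210/210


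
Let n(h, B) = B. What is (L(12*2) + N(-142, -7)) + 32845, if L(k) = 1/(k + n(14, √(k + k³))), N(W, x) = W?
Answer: 18084758/553 + √3462/6636 ≈ 32703.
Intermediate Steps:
L(k) = 1/(k + √(k + k³))
(L(12*2) + N(-142, -7)) + 32845 = (1/(12*2 + √(12*2 + (12*2)³)) - 142) + 32845 = (1/(24 + √(24 + 24³)) - 142) + 32845 = (1/(24 + √(24 + 13824)) - 142) + 32845 = (1/(24 + √13848) - 142) + 32845 = (1/(24 + 2*√3462) - 142) + 32845 = (-142 + 1/(24 + 2*√3462)) + 32845 = 32703 + 1/(24 + 2*√3462)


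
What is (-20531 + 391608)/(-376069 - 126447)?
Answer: -53011/71788 ≈ -0.73844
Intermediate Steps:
(-20531 + 391608)/(-376069 - 126447) = 371077/(-502516) = 371077*(-1/502516) = -53011/71788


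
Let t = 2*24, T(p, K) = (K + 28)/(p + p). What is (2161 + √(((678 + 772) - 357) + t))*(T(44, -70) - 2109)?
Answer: -200577537/44 - 92817*√1141/44 ≈ -4.6298e+6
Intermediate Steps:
T(p, K) = (28 + K)/(2*p) (T(p, K) = (28 + K)/((2*p)) = (28 + K)*(1/(2*p)) = (28 + K)/(2*p))
t = 48
(2161 + √(((678 + 772) - 357) + t))*(T(44, -70) - 2109) = (2161 + √(((678 + 772) - 357) + 48))*((½)*(28 - 70)/44 - 2109) = (2161 + √((1450 - 357) + 48))*((½)*(1/44)*(-42) - 2109) = (2161 + √(1093 + 48))*(-21/44 - 2109) = (2161 + √1141)*(-92817/44) = -200577537/44 - 92817*√1141/44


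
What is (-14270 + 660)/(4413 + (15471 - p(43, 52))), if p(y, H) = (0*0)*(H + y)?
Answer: -6805/9942 ≈ -0.68447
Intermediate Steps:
p(y, H) = 0 (p(y, H) = 0*(H + y) = 0)
(-14270 + 660)/(4413 + (15471 - p(43, 52))) = (-14270 + 660)/(4413 + (15471 - 1*0)) = -13610/(4413 + (15471 + 0)) = -13610/(4413 + 15471) = -13610/19884 = -13610*1/19884 = -6805/9942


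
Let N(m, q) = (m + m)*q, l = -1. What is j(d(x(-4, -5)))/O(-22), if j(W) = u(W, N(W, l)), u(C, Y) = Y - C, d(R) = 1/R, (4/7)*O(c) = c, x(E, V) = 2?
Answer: 3/77 ≈ 0.038961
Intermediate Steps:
N(m, q) = 2*m*q (N(m, q) = (2*m)*q = 2*m*q)
O(c) = 7*c/4
j(W) = -3*W (j(W) = 2*W*(-1) - W = -2*W - W = -3*W)
j(d(x(-4, -5)))/O(-22) = (-3/2)/(((7/4)*(-22))) = (-3*½)/(-77/2) = -3/2*(-2/77) = 3/77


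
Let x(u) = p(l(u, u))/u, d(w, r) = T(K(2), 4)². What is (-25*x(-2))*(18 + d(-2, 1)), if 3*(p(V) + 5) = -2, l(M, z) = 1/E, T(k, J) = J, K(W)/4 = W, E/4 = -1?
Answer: -7225/3 ≈ -2408.3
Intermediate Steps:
E = -4 (E = 4*(-1) = -4)
K(W) = 4*W
l(M, z) = -¼ (l(M, z) = 1/(-4) = -¼)
p(V) = -17/3 (p(V) = -5 + (⅓)*(-2) = -5 - ⅔ = -17/3)
d(w, r) = 16 (d(w, r) = 4² = 16)
x(u) = -17/(3*u)
(-25*x(-2))*(18 + d(-2, 1)) = (-(-425)/(3*(-2)))*(18 + 16) = -(-425)*(-1)/(3*2)*34 = -25*17/6*34 = -425/6*34 = -7225/3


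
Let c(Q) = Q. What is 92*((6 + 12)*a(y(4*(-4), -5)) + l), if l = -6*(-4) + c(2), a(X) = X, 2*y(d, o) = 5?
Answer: 6532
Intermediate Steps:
y(d, o) = 5/2 (y(d, o) = (½)*5 = 5/2)
l = 26 (l = -6*(-4) + 2 = 24 + 2 = 26)
92*((6 + 12)*a(y(4*(-4), -5)) + l) = 92*((6 + 12)*(5/2) + 26) = 92*(18*(5/2) + 26) = 92*(45 + 26) = 92*71 = 6532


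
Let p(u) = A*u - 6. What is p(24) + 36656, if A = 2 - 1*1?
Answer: 36674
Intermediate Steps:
A = 1 (A = 2 - 1 = 1)
p(u) = -6 + u (p(u) = 1*u - 6 = u - 6 = -6 + u)
p(24) + 36656 = (-6 + 24) + 36656 = 18 + 36656 = 36674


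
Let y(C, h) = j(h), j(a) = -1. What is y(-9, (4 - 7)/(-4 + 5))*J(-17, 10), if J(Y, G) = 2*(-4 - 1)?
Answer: 10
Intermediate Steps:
J(Y, G) = -10 (J(Y, G) = 2*(-5) = -10)
y(C, h) = -1
y(-9, (4 - 7)/(-4 + 5))*J(-17, 10) = -1*(-10) = 10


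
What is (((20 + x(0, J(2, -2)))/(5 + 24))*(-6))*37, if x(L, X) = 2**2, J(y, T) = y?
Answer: -5328/29 ≈ -183.72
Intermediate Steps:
x(L, X) = 4
(((20 + x(0, J(2, -2)))/(5 + 24))*(-6))*37 = (((20 + 4)/(5 + 24))*(-6))*37 = ((24/29)*(-6))*37 = -144/29*37 = -5328/29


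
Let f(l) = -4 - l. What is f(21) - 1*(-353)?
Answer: 328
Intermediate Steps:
f(21) - 1*(-353) = (-4 - 1*21) - 1*(-353) = (-4 - 21) + 353 = -25 + 353 = 328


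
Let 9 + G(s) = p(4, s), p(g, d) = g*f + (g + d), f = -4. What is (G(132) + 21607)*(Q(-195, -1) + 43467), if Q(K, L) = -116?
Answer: 941497018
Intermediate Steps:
p(g, d) = d - 3*g (p(g, d) = g*(-4) + (g + d) = -4*g + (d + g) = d - 3*g)
G(s) = -21 + s (G(s) = -9 + (s - 3*4) = -9 + (s - 12) = -9 + (-12 + s) = -21 + s)
(G(132) + 21607)*(Q(-195, -1) + 43467) = ((-21 + 132) + 21607)*(-116 + 43467) = (111 + 21607)*43351 = 21718*43351 = 941497018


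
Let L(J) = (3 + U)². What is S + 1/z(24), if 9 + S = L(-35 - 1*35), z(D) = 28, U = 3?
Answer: 757/28 ≈ 27.036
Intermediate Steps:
L(J) = 36 (L(J) = (3 + 3)² = 6² = 36)
S = 27 (S = -9 + 36 = 27)
S + 1/z(24) = 27 + 1/28 = 757/28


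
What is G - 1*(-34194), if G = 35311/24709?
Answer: 844934857/24709 ≈ 34195.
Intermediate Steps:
G = 35311/24709 (G = 35311*(1/24709) = 35311/24709 ≈ 1.4291)
G - 1*(-34194) = 35311/24709 - 1*(-34194) = 35311/24709 + 34194 = 844934857/24709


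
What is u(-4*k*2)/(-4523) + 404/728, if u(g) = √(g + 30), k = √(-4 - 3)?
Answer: 101/182 - √(30 - 8*I*√7)/4523 ≈ 0.55367 + 0.00040512*I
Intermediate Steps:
k = I*√7 (k = √(-7) = I*√7 ≈ 2.6458*I)
u(g) = √(30 + g)
u(-4*k*2)/(-4523) + 404/728 = √(30 - 4*I*√7*2)/(-4523) + 404/728 = √(30 - 4*I*√7*2)*(-1/4523) + 404*(1/728) = √(30 - 8*I*√7)*(-1/4523) + 101/182 = -√(30 - 8*I*√7)/4523 + 101/182 = 101/182 - √(30 - 8*I*√7)/4523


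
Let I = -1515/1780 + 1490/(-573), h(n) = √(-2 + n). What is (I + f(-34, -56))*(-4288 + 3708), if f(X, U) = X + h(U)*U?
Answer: 1107749395/50997 + 32480*I*√58 ≈ 21722.0 + 2.4736e+5*I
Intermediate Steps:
I = -704059/203988 (I = -1515*1/1780 + 1490*(-1/573) = -303/356 - 1490/573 = -704059/203988 ≈ -3.4515)
f(X, U) = X + U*√(-2 + U) (f(X, U) = X + √(-2 + U)*U = X + U*√(-2 + U))
(I + f(-34, -56))*(-4288 + 3708) = (-704059/203988 + (-34 - 56*√(-2 - 56)))*(-4288 + 3708) = (-704059/203988 + (-34 - 56*I*√58))*(-580) = (-7639651/203988 - 56*I*√58)*(-580) = 1107749395/50997 + 32480*I*√58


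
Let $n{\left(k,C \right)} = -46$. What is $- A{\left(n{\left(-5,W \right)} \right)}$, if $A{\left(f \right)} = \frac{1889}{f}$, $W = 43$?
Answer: $\frac{1889}{46} \approx 41.065$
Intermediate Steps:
$- A{\left(n{\left(-5,W \right)} \right)} = - \frac{1889}{-46} = - \frac{1889 \left(-1\right)}{46} = \left(-1\right) \left(- \frac{1889}{46}\right) = \frac{1889}{46}$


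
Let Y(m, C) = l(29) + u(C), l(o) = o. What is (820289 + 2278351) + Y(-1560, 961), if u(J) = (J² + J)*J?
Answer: 891525871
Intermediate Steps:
u(J) = J*(J + J²) (u(J) = (J + J²)*J = J*(J + J²))
Y(m, C) = 29 + C²*(1 + C)
(820289 + 2278351) + Y(-1560, 961) = (820289 + 2278351) + (29 + 961²*(1 + 961)) = 3098640 + (29 + 923521*962) = 3098640 + (29 + 888427202) = 3098640 + 888427231 = 891525871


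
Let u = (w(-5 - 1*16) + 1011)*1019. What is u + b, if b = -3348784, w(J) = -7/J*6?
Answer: -2316537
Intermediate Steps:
w(J) = -42/J
u = 1032247 (u = (-42/(-5 - 1*16) + 1011)*1019 = (-42/(-5 - 16) + 1011)*1019 = (-42/(-21) + 1011)*1019 = (-42*(-1/21) + 1011)*1019 = (2 + 1011)*1019 = 1013*1019 = 1032247)
u + b = 1032247 - 3348784 = -2316537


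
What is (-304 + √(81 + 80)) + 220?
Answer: -84 + √161 ≈ -71.311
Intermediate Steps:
(-304 + √(81 + 80)) + 220 = (-304 + √161) + 220 = -84 + √161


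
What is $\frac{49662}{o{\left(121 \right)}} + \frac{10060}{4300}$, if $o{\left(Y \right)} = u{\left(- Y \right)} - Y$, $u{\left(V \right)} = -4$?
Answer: $- \frac{2122891}{5375} \approx -394.96$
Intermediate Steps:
$o{\left(Y \right)} = -4 - Y$
$\frac{49662}{o{\left(121 \right)}} + \frac{10060}{4300} = \frac{49662}{-4 - 121} + \frac{10060}{4300} = \frac{49662}{-4 - 121} + 10060 \cdot \frac{1}{4300} = \frac{49662}{-125} + \frac{503}{215} = 49662 \left(- \frac{1}{125}\right) + \frac{503}{215} = - \frac{49662}{125} + \frac{503}{215} = - \frac{2122891}{5375}$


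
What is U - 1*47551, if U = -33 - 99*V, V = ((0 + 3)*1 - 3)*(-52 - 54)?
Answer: -47584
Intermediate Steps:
V = 0 (V = (3*1 - 3)*(-106) = (3 - 3)*(-106) = 0*(-106) = 0)
U = -33 (U = -33 - 99*0 = -33 + 0 = -33)
U - 1*47551 = -33 - 1*47551 = -33 - 47551 = -47584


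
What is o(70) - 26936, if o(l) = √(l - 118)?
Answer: -26936 + 4*I*√3 ≈ -26936.0 + 6.9282*I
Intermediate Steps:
o(l) = √(-118 + l)
o(70) - 26936 = √(-118 + 70) - 26936 = √(-48) - 26936 = 4*I*√3 - 26936 = -26936 + 4*I*√3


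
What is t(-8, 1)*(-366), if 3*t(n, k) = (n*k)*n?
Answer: -7808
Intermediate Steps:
t(n, k) = k*n**2/3 (t(n, k) = ((n*k)*n)/3 = ((k*n)*n)/3 = (k*n**2)/3 = k*n**2/3)
t(-8, 1)*(-366) = ((1/3)*1*(-8)**2)*(-366) = ((1/3)*1*64)*(-366) = (64/3)*(-366) = -7808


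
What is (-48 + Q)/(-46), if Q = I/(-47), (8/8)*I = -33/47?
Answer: 105999/101614 ≈ 1.0432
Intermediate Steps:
I = -33/47 ≈ -0.70213
Q = 33/2209 (Q = -33/47/(-47) = -33/47*(-1/47) = 33/2209 ≈ 0.014939)
(-48 + Q)/(-46) = (-48 + 33/2209)/(-46) = -1/46*(-105999/2209) = 105999/101614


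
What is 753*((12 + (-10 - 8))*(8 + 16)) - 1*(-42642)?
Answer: -65790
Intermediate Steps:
753*((12 + (-10 - 8))*(8 + 16)) - 1*(-42642) = 753*((12 - 18)*24) + 42642 = 753*(-6*24) + 42642 = 753*(-144) + 42642 = -108432 + 42642 = -65790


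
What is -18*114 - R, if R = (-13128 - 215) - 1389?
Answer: 12680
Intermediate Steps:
R = -14732 (R = -13343 - 1389 = -14732)
-18*114 - R = -18*114 - 1*(-14732) = -2052 + 14732 = 12680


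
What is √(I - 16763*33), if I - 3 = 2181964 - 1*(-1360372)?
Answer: 2*√747290 ≈ 1728.9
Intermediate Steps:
I = 3542339 (I = 3 + (2181964 - 1*(-1360372)) = 3 + (2181964 + 1360372) = 3 + 3542336 = 3542339)
√(I - 16763*33) = √(3542339 - 16763*33) = √(3542339 - 553179) = √2989160 = 2*√747290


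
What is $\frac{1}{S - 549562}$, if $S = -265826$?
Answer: $- \frac{1}{815388} \approx -1.2264 \cdot 10^{-6}$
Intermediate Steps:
$\frac{1}{S - 549562} = \frac{1}{-265826 - 549562} = \frac{1}{-815388} = - \frac{1}{815388}$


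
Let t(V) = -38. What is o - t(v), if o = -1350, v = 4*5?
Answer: -1312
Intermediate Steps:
v = 20
o - t(v) = -1350 - 1*(-38) = -1350 + 38 = -1312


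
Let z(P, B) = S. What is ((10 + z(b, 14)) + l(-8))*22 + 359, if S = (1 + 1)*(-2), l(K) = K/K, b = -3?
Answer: 513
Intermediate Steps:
l(K) = 1
S = -4 (S = 2*(-2) = -4)
z(P, B) = -4
((10 + z(b, 14)) + l(-8))*22 + 359 = ((10 - 4) + 1)*22 + 359 = (6 + 1)*22 + 359 = 7*22 + 359 = 154 + 359 = 513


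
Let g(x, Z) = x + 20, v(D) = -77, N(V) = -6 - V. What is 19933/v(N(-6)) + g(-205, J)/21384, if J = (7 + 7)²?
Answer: -38751047/149688 ≈ -258.88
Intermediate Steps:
J = 196 (J = 14² = 196)
g(x, Z) = 20 + x
19933/v(N(-6)) + g(-205, J)/21384 = 19933/(-77) + (20 - 205)/21384 = 19933*(-1/77) - 185*1/21384 = -19933/77 - 185/21384 = -38751047/149688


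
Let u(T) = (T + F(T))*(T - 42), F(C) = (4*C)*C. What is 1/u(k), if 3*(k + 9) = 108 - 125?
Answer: -27/1294040 ≈ -2.0865e-5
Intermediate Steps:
k = -44/3 (k = -9 + (108 - 125)/3 = -9 + (⅓)*(-17) = -9 - 17/3 = -44/3 ≈ -14.667)
F(C) = 4*C²
u(T) = (-42 + T)*(T + 4*T²) (u(T) = (T + 4*T²)*(T - 42) = (T + 4*T²)*(-42 + T) = (-42 + T)*(T + 4*T²))
1/u(k) = 1/(-44*(-42 - 167*(-44/3) + 4*(-44/3)²)/3) = 1/(-44*(-42 + 7348/3 + 4*(1936/9))/3) = 1/(-44*(-42 + 7348/3 + 7744/9)/3) = 1/(-44/3*29410/9) = 1/(-1294040/27) = -27/1294040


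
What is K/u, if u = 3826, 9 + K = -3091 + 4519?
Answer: 1419/3826 ≈ 0.37088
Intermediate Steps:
K = 1419 (K = -9 + (-3091 + 4519) = -9 + 1428 = 1419)
K/u = 1419/3826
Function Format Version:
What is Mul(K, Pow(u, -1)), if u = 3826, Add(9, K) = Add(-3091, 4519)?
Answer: Rational(1419, 3826) ≈ 0.37088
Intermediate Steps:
K = 1419 (K = Add(-9, Add(-3091, 4519)) = Add(-9, 1428) = 1419)
Mul(K, Pow(u, -1)) = Mul(1419, Pow(3826, -1)) = Mul(1419, Rational(1, 3826)) = Rational(1419, 3826)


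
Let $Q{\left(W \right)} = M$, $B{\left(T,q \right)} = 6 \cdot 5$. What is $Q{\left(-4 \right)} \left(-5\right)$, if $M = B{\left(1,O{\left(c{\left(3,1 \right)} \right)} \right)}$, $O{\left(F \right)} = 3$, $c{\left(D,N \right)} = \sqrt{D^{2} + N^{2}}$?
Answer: $-150$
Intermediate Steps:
$B{\left(T,q \right)} = 30$
$M = 30$
$Q{\left(W \right)} = 30$
$Q{\left(-4 \right)} \left(-5\right) = 30 \left(-5\right) = -150$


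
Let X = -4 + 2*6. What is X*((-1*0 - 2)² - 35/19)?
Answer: 328/19 ≈ 17.263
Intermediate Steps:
X = 8 (X = -4 + 12 = 8)
X*((-1*0 - 2)² - 35/19) = 8*((-1*0 - 2)² - 35/19) = 8*((0 - 2)² - 35*1/19) = 8*((-2)² - 35/19) = 8*(4 - 35/19) = 8*(41/19) = 328/19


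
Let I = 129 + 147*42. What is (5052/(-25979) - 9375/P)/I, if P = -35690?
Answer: 50801/4694041594 ≈ 1.0822e-5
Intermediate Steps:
I = 6303 (I = 129 + 6174 = 6303)
(5052/(-25979) - 9375/P)/I = (5052/(-25979) - 9375/(-35690))/6303 = (5052*(-1/25979) - 9375*(-1/35690))*(1/6303) = (-5052/25979 + 1875/7138)*(1/6303) = (152403/2234194)*(1/6303) = 50801/4694041594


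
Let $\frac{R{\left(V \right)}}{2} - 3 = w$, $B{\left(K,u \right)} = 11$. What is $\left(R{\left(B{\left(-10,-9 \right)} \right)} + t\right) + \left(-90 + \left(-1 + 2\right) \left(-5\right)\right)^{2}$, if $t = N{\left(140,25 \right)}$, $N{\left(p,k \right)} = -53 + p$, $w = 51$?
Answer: $9220$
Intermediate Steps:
$R{\left(V \right)} = 108$ ($R{\left(V \right)} = 6 + 2 \cdot 51 = 6 + 102 = 108$)
$t = 87$ ($t = -53 + 140 = 87$)
$\left(R{\left(B{\left(-10,-9 \right)} \right)} + t\right) + \left(-90 + \left(-1 + 2\right) \left(-5\right)\right)^{2} = \left(108 + 87\right) + \left(-90 + \left(-1 + 2\right) \left(-5\right)\right)^{2} = 195 + \left(-90 + 1 \left(-5\right)\right)^{2} = 195 + \left(-90 - 5\right)^{2} = 195 + \left(-95\right)^{2} = 195 + 9025 = 9220$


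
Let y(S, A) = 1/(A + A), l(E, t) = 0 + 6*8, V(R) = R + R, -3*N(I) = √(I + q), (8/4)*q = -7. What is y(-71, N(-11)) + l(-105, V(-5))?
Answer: 48 + 3*I*√58/58 ≈ 48.0 + 0.39392*I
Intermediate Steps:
q = -7/2 (q = (½)*(-7) = -7/2 ≈ -3.5000)
N(I) = -√(-7/2 + I)/3 (N(I) = -√(I - 7/2)/3 = -√(-7/2 + I)/3)
V(R) = 2*R
l(E, t) = 48 (l(E, t) = 0 + 48 = 48)
y(S, A) = 1/(2*A)
y(-71, N(-11)) + l(-105, V(-5)) = 1/(2*((-√(-14 + 4*(-11))/6))) + 48 = 1/(2*((-√(-14 - 44)/6))) + 48 = 1/(2*((-I*√58/6))) + 48 = (3*I*√58/29)/2 + 48 = 3*I*√58/58 + 48 = 48 + 3*I*√58/58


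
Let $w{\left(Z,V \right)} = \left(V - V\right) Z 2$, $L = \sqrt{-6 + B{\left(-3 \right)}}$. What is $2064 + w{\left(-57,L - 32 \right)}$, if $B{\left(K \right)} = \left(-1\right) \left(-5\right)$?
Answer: $2064$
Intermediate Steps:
$B{\left(K \right)} = 5$
$L = i$ ($L = \sqrt{-6 + 5} = \sqrt{-1} = i \approx 1.0 i$)
$w{\left(Z,V \right)} = 0$ ($w{\left(Z,V \right)} = 0 Z 2 = 0 \cdot 2 = 0$)
$2064 + w{\left(-57,L - 32 \right)} = 2064 + 0 = 2064$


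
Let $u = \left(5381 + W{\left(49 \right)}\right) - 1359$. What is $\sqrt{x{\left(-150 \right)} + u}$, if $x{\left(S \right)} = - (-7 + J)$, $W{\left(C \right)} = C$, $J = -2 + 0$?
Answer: $4 \sqrt{255} \approx 63.875$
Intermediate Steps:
$J = -2$
$u = 4071$ ($u = \left(5381 + 49\right) - 1359 = 5430 - 1359 = 4071$)
$x{\left(S \right)} = 9$ ($x{\left(S \right)} = - (-7 - 2) = \left(-1\right) \left(-9\right) = 9$)
$\sqrt{x{\left(-150 \right)} + u} = \sqrt{9 + 4071} = \sqrt{4080} = 4 \sqrt{255}$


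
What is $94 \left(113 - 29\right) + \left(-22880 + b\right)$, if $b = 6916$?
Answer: $-8068$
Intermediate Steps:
$94 \left(113 - 29\right) + \left(-22880 + b\right) = 94 \left(113 - 29\right) + \left(-22880 + 6916\right) = 94 \cdot 84 - 15964 = 7896 - 15964 = -8068$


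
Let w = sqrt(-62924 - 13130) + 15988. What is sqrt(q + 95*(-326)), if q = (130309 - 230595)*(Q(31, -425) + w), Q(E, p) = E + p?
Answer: sqrt(-1563890854 - 100286*I*sqrt(76054)) ≈ 349.7 - 39548.0*I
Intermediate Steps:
w = 15988 + I*sqrt(76054) (w = sqrt(-76054) + 15988 = I*sqrt(76054) + 15988 = 15988 + I*sqrt(76054) ≈ 15988.0 + 275.78*I)
q = -1563859884 - 100286*I*sqrt(76054) (q = (130309 - 230595)*((31 - 425) + (15988 + I*sqrt(76054))) = -100286*(-394 + (15988 + I*sqrt(76054))) = -100286*(15594 + I*sqrt(76054)) = -1563859884 - 100286*I*sqrt(76054) ≈ -1.5639e+9 - 2.7657e+7*I)
sqrt(q + 95*(-326)) = sqrt((-1563859884 - 100286*I*sqrt(76054)) + 95*(-326)) = sqrt((-1563859884 - 100286*I*sqrt(76054)) - 30970) = sqrt(-1563890854 - 100286*I*sqrt(76054))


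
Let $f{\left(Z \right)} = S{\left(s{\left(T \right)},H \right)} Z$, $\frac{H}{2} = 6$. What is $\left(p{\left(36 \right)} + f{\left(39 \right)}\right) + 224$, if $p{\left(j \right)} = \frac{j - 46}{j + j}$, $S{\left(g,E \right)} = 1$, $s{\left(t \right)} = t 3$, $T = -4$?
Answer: $\frac{9463}{36} \approx 262.86$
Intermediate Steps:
$H = 12$ ($H = 2 \cdot 6 = 12$)
$s{\left(t \right)} = 3 t$
$p{\left(j \right)} = \frac{-46 + j}{2 j}$
$f{\left(Z \right)} = Z$ ($f{\left(Z \right)} = 1 Z = Z$)
$\left(p{\left(36 \right)} + f{\left(39 \right)}\right) + 224 = \left(\frac{-46 + 36}{2 \cdot 36} + 39\right) + 224 = \left(\frac{1}{2} \cdot \frac{1}{36} \left(-10\right) + 39\right) + 224 = \left(- \frac{5}{36} + 39\right) + 224 = \frac{1399}{36} + 224 = \frac{9463}{36}$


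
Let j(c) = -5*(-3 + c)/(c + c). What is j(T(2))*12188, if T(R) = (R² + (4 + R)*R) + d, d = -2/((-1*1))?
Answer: -76175/3 ≈ -25392.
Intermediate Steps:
d = 2 (d = -2/(-1) = -2*(-1) = 2)
T(R) = 2 + R² + R*(4 + R) (T(R) = (R² + (4 + R)*R) + 2 = (R² + R*(4 + R)) + 2 = 2 + R² + R*(4 + R))
j(c) = -5*(-3 + c)/(2*c)
j(T(2))*12188 = (5*(3 - (2 + 2*2² + 4*2))/(2*(2 + 2*2² + 4*2)))*12188 = (5*(3 - (2 + 2*4 + 8))/(2*(2 + 2*4 + 8)))*12188 = (5*(3 - (2 + 8 + 8))/(2*(2 + 8 + 8)))*12188 = ((5/2)*(3 - 1*18)/18)*12188 = ((5/2)*(1/18)*(3 - 18))*12188 = ((5/2)*(1/18)*(-15))*12188 = -25/12*12188 = -76175/3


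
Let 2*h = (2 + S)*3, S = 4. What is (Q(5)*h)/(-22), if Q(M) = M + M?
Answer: -45/11 ≈ -4.0909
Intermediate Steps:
Q(M) = 2*M
h = 9 (h = ((2 + 4)*3)/2 = (6*3)/2 = (½)*18 = 9)
(Q(5)*h)/(-22) = ((2*5)*9)/(-22) = (10*9)*(-1/22) = 90*(-1/22) = -45/11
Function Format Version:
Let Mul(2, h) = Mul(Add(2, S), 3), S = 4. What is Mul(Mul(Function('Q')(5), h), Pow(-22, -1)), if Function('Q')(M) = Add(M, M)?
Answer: Rational(-45, 11) ≈ -4.0909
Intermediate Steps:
Function('Q')(M) = Mul(2, M)
h = 9 (h = Mul(Rational(1, 2), Mul(Add(2, 4), 3)) = Mul(Rational(1, 2), Mul(6, 3)) = Mul(Rational(1, 2), 18) = 9)
Mul(Mul(Function('Q')(5), h), Pow(-22, -1)) = Mul(Mul(Mul(2, 5), 9), Pow(-22, -1)) = Mul(Mul(10, 9), Rational(-1, 22)) = Mul(90, Rational(-1, 22)) = Rational(-45, 11)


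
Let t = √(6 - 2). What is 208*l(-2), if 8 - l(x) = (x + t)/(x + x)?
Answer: 1664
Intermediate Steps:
t = 2 (t = √4 = 2)
l(x) = 8 - (2 + x)/(2*x) (l(x) = 8 - (x + 2)/(x + x) = 8 - (2 + x)/(2*x))
208*l(-2) = 208*(15/2 - 1/(-2)) = 208*(15/2 - 1*(-½)) = 208*(15/2 + ½) = 208*8 = 1664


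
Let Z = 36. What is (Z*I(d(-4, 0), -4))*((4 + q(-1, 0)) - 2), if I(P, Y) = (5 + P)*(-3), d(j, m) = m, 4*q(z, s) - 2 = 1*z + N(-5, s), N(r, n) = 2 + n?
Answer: -1485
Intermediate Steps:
q(z, s) = 1 + s/4 + z/4 (q(z, s) = ½ + (1*z + (2 + s))/4 = ½ + (z + (2 + s))/4 = ½ + (2 + s + z)/4 = ½ + (½ + s/4 + z/4) = 1 + s/4 + z/4)
I(P, Y) = -15 - 3*P
(Z*I(d(-4, 0), -4))*((4 + q(-1, 0)) - 2) = (36*(-15 - 3*0))*((4 + (1 + (¼)*0 + (¼)*(-1))) - 2) = (36*(-15 + 0))*((4 + (1 + 0 - ¼)) - 2) = (36*(-15))*((4 + ¾) - 2) = -540*(19/4 - 2) = -540*11/4 = -1485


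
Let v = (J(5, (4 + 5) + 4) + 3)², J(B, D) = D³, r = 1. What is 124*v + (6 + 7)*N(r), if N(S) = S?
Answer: 600160013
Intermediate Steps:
v = 4840000 (v = (((4 + 5) + 4)³ + 3)² = ((9 + 4)³ + 3)² = (13³ + 3)² = (2197 + 3)² = 2200² = 4840000)
124*v + (6 + 7)*N(r) = 124*4840000 + (6 + 7)*1 = 600160000 + 13*1 = 600160000 + 13 = 600160013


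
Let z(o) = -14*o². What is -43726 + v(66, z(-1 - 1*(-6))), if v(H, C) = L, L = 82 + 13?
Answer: -43631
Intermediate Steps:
L = 95
v(H, C) = 95
-43726 + v(66, z(-1 - 1*(-6))) = -43726 + 95 = -43631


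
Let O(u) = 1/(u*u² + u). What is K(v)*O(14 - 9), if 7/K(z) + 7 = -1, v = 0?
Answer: -7/1040 ≈ -0.0067308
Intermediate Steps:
O(u) = 1/(u + u³) (O(u) = 1/(u³ + u) = 1/(u + u³))
K(z) = -7/8 (K(z) = 7/(-7 - 1) = 7/(-8) = 7*(-⅛) = -7/8)
K(v)*O(14 - 9) = -7/(8*((14 - 9) + (14 - 9)³)) = -7/(8*(5 + 5³)) = -7/(8*(5 + 125)) = -7/8/130 = -7/8*1/130 = -7/1040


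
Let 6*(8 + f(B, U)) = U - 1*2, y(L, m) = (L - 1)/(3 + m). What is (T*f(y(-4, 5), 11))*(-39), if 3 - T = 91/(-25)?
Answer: 42081/25 ≈ 1683.2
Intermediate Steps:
T = 166/25 (T = 3 - 91/(-25) = 3 - 91*(-1)/25 = 3 - 1*(-91/25) = 3 + 91/25 = 166/25 ≈ 6.6400)
y(L, m) = (-1 + L)/(3 + m)
f(B, U) = -25/3 + U/6 (f(B, U) = -8 + (U - 1*2)/6 = -8 + (U - 2)/6 = -8 + (-2 + U)/6 = -8 + (-1/3 + U/6) = -25/3 + U/6)
(T*f(y(-4, 5), 11))*(-39) = (166*(-25/3 + (1/6)*11)/25)*(-39) = (166*(-25/3 + 11/6)/25)*(-39) = ((166/25)*(-13/2))*(-39) = -1079/25*(-39) = 42081/25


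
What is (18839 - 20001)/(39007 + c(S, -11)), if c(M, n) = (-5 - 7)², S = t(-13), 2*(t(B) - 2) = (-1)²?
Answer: -166/5593 ≈ -0.029680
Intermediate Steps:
t(B) = 5/2 (t(B) = 2 + (½)*(-1)² = 2 + (½)*1 = 2 + ½ = 5/2)
S = 5/2 ≈ 2.5000
c(M, n) = 144 (c(M, n) = (-12)² = 144)
(18839 - 20001)/(39007 + c(S, -11)) = (18839 - 20001)/(39007 + 144) = -1162/39151 = -1162*1/39151 = -166/5593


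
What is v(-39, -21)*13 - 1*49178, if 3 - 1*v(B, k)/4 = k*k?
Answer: -71954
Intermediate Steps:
v(B, k) = 12 - 4*k**2 (v(B, k) = 12 - 4*k*k = 12 - 4*k**2)
v(-39, -21)*13 - 1*49178 = (12 - 4*(-21)**2)*13 - 1*49178 = (12 - 4*441)*13 - 49178 = (12 - 1764)*13 - 49178 = -1752*13 - 49178 = -22776 - 49178 = -71954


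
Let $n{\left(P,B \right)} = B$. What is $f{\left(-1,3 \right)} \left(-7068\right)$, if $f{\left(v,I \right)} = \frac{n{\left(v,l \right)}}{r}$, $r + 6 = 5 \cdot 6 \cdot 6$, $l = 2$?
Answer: $- \frac{2356}{29} \approx -81.241$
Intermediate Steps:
$r = 174$ ($r = -6 + 5 \cdot 6 \cdot 6 = -6 + 30 \cdot 6 = -6 + 180 = 174$)
$f{\left(v,I \right)} = \frac{1}{87}$ ($f{\left(v,I \right)} = \frac{2}{174} = 2 \cdot \frac{1}{174} = \frac{1}{87}$)
$f{\left(-1,3 \right)} \left(-7068\right) = \frac{1}{87} \left(-7068\right) = - \frac{2356}{29}$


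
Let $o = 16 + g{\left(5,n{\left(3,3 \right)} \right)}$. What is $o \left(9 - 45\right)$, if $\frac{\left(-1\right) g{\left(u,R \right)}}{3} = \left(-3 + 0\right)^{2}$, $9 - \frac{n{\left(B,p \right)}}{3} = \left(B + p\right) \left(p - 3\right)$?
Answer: $396$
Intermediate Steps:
$n{\left(B,p \right)} = 27 - 3 \left(-3 + p\right) \left(B + p\right)$ ($n{\left(B,p \right)} = 27 - 3 \left(B + p\right) \left(p - 3\right) = 27 - 3 \left(B + p\right) \left(-3 + p\right) = 27 - 3 \left(-3 + p\right) \left(B + p\right)$)
$g{\left(u,R \right)} = -27$ ($g{\left(u,R \right)} = - 3 \left(-3 + 0\right)^{2} = - 3 \left(-3\right)^{2} = \left(-3\right) 9 = -27$)
$o = -11$ ($o = 16 - 27 = -11$)
$o \left(9 - 45\right) = - 11 \left(9 - 45\right) = \left(-11\right) \left(-36\right) = 396$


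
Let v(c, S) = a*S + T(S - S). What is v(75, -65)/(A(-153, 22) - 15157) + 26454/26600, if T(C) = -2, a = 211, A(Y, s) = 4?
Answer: 382864831/201534900 ≈ 1.8997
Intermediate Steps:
v(c, S) = -2 + 211*S (v(c, S) = 211*S - 2 = -2 + 211*S)
v(75, -65)/(A(-153, 22) - 15157) + 26454/26600 = (-2 + 211*(-65))/(4 - 15157) + 26454/26600 = (-2 - 13715)/(-15153) + 26454*(1/26600) = -13717*(-1/15153) + 13227/13300 = 13717/15153 + 13227/13300 = 382864831/201534900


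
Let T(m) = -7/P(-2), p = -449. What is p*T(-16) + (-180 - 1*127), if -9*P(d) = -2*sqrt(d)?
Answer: -307 - 28287*I*sqrt(2)/4 ≈ -307.0 - 10001.0*I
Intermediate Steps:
P(d) = 2*sqrt(d)/9 (P(d) = -(-2)*sqrt(d)/9 = 2*sqrt(d)/9)
T(m) = 63*I*sqrt(2)/4 (T(m) = -7*(-9*I*sqrt(2)/4) = -(-63)*I*sqrt(2)/4 = 63*I*sqrt(2)/4)
p*T(-16) + (-180 - 1*127) = -28287*I*sqrt(2)/4 + (-180 - 1*127) = -28287*I*sqrt(2)/4 + (-180 - 127) = -28287*I*sqrt(2)/4 - 307 = -307 - 28287*I*sqrt(2)/4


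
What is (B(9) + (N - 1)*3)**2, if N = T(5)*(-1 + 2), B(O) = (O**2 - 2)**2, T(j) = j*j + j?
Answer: 40043584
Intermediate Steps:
T(j) = j + j**2 (T(j) = j**2 + j = j + j**2)
B(O) = (-2 + O**2)**2
N = 30 (N = (5*(1 + 5))*(-1 + 2) = (5*6)*1 = 30*1 = 30)
(B(9) + (N - 1)*3)**2 = ((-2 + 9**2)**2 + (30 - 1)*3)**2 = ((-2 + 81)**2 + 29*3)**2 = (79**2 + 87)**2 = (6241 + 87)**2 = 6328**2 = 40043584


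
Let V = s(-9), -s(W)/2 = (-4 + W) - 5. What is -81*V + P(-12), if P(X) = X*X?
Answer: -2772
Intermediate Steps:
s(W) = 18 - 2*W (s(W) = -2*((-4 + W) - 5) = -2*(-9 + W) = 18 - 2*W)
P(X) = X²
V = 36 (V = 18 - 2*(-9) = 18 + 18 = 36)
-81*V + P(-12) = -81*36 + (-12)² = -2916 + 144 = -2772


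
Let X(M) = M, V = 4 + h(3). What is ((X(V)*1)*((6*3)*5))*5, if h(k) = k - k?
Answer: 1800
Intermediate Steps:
h(k) = 0
V = 4 (V = 4 + 0 = 4)
((X(V)*1)*((6*3)*5))*5 = ((4*1)*((6*3)*5))*5 = (4*(18*5))*5 = (4*90)*5 = 360*5 = 1800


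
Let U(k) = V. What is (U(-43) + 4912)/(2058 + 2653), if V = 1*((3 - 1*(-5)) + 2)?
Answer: 4922/4711 ≈ 1.0448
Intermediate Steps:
V = 10 (V = 1*((3 + 5) + 2) = 1*(8 + 2) = 1*10 = 10)
U(k) = 10
(U(-43) + 4912)/(2058 + 2653) = (10 + 4912)/(2058 + 2653) = 4922/4711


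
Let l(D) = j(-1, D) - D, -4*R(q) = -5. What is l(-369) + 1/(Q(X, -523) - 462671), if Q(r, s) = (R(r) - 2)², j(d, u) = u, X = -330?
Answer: -16/7402727 ≈ -2.1614e-6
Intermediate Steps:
R(q) = 5/4 (R(q) = -¼*(-5) = 5/4)
Q(r, s) = 9/16 (Q(r, s) = (5/4 - 2)² = (-¾)² = 9/16)
l(D) = 0 (l(D) = D - D = 0)
l(-369) + 1/(Q(X, -523) - 462671) = 0 + 1/(9/16 - 462671) = 0 + 1/(-7402727/16) = 0 - 16/7402727 = -16/7402727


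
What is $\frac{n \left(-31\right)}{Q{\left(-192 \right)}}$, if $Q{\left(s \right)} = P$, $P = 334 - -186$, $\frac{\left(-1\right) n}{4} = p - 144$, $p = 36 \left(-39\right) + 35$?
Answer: $- \frac{46903}{130} \approx -360.79$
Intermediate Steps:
$p = -1369$ ($p = -1404 + 35 = -1369$)
$n = 6052$ ($n = - 4 \left(-1369 - 144\right) = \left(-4\right) \left(-1513\right) = 6052$)
$P = 520$ ($P = 334 + 186 = 520$)
$Q{\left(s \right)} = 520$
$\frac{n \left(-31\right)}{Q{\left(-192 \right)}} = \frac{6052 \left(-31\right)}{520} = \left(-187612\right) \frac{1}{520} = - \frac{46903}{130}$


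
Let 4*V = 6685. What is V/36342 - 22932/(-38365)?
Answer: 3590049001/5577043320 ≈ 0.64372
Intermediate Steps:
V = 6685/4 (V = (¼)*6685 = 6685/4 ≈ 1671.3)
V/36342 - 22932/(-38365) = (6685/4)/36342 - 22932/(-38365) = (6685/4)*(1/36342) - 22932*(-1/38365) = 6685/145368 + 22932/38365 = 3590049001/5577043320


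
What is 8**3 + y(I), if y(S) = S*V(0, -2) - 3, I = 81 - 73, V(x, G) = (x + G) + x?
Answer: 493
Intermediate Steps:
V(x, G) = G + 2*x (V(x, G) = (G + x) + x = G + 2*x)
I = 8
y(S) = -3 - 2*S (y(S) = S*(-2 + 2*0) - 3 = S*(-2 + 0) - 3 = S*(-2) - 3 = -2*S - 3 = -3 - 2*S)
8**3 + y(I) = 8**3 + (-3 - 2*8) = 512 + (-3 - 16) = 512 - 19 = 493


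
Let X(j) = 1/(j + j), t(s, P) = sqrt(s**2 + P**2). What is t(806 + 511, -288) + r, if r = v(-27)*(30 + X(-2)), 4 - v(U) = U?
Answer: 3689/4 + 3*sqrt(201937) ≈ 2270.4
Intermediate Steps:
v(U) = 4 - U
t(s, P) = sqrt(P**2 + s**2)
X(j) = 1/(2*j)
r = 3689/4 (r = (4 - 1*(-27))*(30 + (1/2)/(-2)) = (4 + 27)*(30 + (1/2)*(-1/2)) = 31*(30 - 1/4) = 31*(119/4) = 3689/4 ≈ 922.25)
t(806 + 511, -288) + r = sqrt((-288)**2 + (806 + 511)**2) + 3689/4 = sqrt(82944 + 1317**2) + 3689/4 = sqrt(82944 + 1734489) + 3689/4 = sqrt(1817433) + 3689/4 = 3*sqrt(201937) + 3689/4 = 3689/4 + 3*sqrt(201937)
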